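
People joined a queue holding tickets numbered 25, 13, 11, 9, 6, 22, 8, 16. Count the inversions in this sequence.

For each element, count later entries that are smaller:
25: 7
13: 4
11: 3
9: 2
6: 0
22: 2
8: 0
16: 0
Sum: 7 + 4 + 3 + 2 + 0 + 2 + 0 + 0 = 18

There are 18 out-of-order pairs.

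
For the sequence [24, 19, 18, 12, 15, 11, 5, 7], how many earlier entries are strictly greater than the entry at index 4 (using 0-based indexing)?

3

The element at index 4 is 15.
Elements before it: 24, 19, 18, 12
Those larger than 15: 24, 19, 18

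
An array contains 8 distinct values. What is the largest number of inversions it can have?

A reversed (strictly descending) arrangement makes every pair an inversion, giving C(8, 2) inversions.
C(8, 2) = 8·7/2 = 28

Inversions: 28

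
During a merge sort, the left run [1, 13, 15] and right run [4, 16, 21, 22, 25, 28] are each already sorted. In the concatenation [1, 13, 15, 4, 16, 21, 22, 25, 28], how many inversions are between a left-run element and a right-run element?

Count, for every r in R, how many entries of L exceed r:
r = 4: 13, 15 → 2
r = 16: none → 0
r = 21: none → 0
r = 22: none → 0
r = 25: none → 0
r = 28: none → 0
Cross-inversions: 2 + 0 + 0 + 0 + 0 + 0 = 2

2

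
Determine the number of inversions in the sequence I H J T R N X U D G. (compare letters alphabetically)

Sweep left to right; for each value list the smaller values that follow it:
I → H, D, G → 3
H → D, G → 2
J → D, G → 2
T → R, N, D, G → 4
R → N, D, G → 3
N → D, G → 2
X → U, D, G → 3
U → D, G → 2
D → none → 0
G → none → 0
Sum: 3 + 2 + 2 + 4 + 3 + 2 + 3 + 2 + 0 + 0 = 21

There are 21 out-of-order pairs.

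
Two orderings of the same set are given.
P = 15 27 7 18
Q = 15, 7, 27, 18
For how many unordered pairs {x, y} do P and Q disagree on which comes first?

Assign each item its position (1..4) in the first ordering, then rewrite the second ordering as that position sequence:
positions: 15→1, 27→2, 7→3, 18→4
second ordering as positions: [1, 3, 2, 4]
Discordant pairs = inversions in this position sequence.
1: 0
3: 2 → 1
2: 0
4: 0
Total: 0 + 1 + 0 + 0 = 1

Disagreeing pairs: 1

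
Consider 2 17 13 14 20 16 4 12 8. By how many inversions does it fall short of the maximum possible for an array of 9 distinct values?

Maximum inversions for 9 distinct elements is C(9, 2) = 9·8/2 = 36.
Current inversions — for each element, count later smaller elements:
2: 0
17: 6
13: 3
14: 3
20: 4
16: 3
4: 0
12: 1
8: 0
Current total: 0 + 6 + 3 + 3 + 4 + 3 + 0 + 1 + 0 = 20
Shortfall: 36 − 20 = 16

16 inversions short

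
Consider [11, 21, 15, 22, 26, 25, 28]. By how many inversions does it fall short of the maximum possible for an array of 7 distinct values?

19

Maximum inversions for 7 distinct elements is C(7, 2) = 7·6/2 = 21.
Current inversions — for each element, count later smaller elements:
11: 0
21: 1
15: 0
22: 0
26: 1
25: 0
28: 0
Current total: 0 + 1 + 0 + 0 + 1 + 0 + 0 = 2
Shortfall: 21 − 2 = 19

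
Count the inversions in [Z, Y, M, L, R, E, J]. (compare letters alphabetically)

Inversions: 18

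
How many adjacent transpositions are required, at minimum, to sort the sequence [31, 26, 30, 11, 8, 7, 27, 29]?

Each adjacent swap fixes exactly one inversion, so the minimum swap count equals the number of inversions.
Count inversions — for each element, later elements that are smaller:
31: 26, 30, 11, 8, 7, 27, 29 → 7
26: 11, 8, 7 → 3
30: 11, 8, 7, 27, 29 → 5
11: 8, 7 → 2
8: 7 → 1
7: none → 0
27: none → 0
29: none → 0
Total inversions: 7 + 3 + 5 + 2 + 1 + 0 + 0 + 0 = 18

There are 18 adjacent swaps.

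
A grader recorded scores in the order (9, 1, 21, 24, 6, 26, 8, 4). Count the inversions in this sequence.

Inversions: 14

For each element, count later entries that are smaller:
9 → 1, 6, 8, 4 → 4
1 → none → 0
21 → 6, 8, 4 → 3
24 → 6, 8, 4 → 3
6 → 4 → 1
26 → 8, 4 → 2
8 → 4 → 1
4 → none → 0
Sum: 4 + 0 + 3 + 3 + 1 + 2 + 1 + 0 = 14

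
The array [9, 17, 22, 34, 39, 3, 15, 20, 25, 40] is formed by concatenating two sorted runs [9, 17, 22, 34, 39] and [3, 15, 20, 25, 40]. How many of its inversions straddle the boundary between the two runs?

14 cross-inversions

For each element r of the right run, count left-run elements greater than r:
r = 3: 9, 17, 22, 34, 39 → 5
r = 15: 17, 22, 34, 39 → 4
r = 20: 22, 34, 39 → 3
r = 25: 34, 39 → 2
r = 40: none → 0
Cross-inversions: 5 + 4 + 3 + 2 + 0 = 14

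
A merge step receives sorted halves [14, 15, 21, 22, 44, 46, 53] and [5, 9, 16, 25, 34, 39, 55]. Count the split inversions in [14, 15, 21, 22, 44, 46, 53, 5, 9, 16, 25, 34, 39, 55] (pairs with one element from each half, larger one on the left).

28

For each element r of the right run, count left-run elements greater than r:
r = 5: 14, 15, 21, 22, 44, 46, 53 → 7
r = 9: 14, 15, 21, 22, 44, 46, 53 → 7
r = 16: 21, 22, 44, 46, 53 → 5
r = 25: 44, 46, 53 → 3
r = 34: 44, 46, 53 → 3
r = 39: 44, 46, 53 → 3
r = 55: none → 0
Cross-inversions: 7 + 7 + 5 + 3 + 3 + 3 + 0 = 28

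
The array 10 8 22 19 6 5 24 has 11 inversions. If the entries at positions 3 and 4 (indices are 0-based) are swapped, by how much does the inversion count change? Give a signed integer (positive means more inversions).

-1

Positions 3 and 4 hold 19 and 6; after swapping, the array is [10, 8, 22, 6, 19, 5, 24].
Sweep left to right; for each value list the smaller values that follow it:
10 → 8, 6, 5 → 3
8 → 6, 5 → 2
22 → 6, 19, 5 → 3
6 → 5 → 1
19 → 5 → 1
5 → none → 0
24 → none → 0
Sum: 3 + 2 + 3 + 1 + 1 + 0 + 0 = 10
Change: 10 − 11 = -1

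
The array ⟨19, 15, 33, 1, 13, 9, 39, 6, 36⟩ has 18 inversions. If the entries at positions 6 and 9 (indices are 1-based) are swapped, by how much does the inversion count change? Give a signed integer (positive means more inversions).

+1

Positions 6 and 9 hold 9 and 36; after swapping, the array is [19, 15, 33, 1, 13, 36, 39, 6, 9].
Count, for each position, how many later elements it exceeds:
19 → 15, 1, 13, 6, 9 → 5
15 → 1, 13, 6, 9 → 4
33 → 1, 13, 6, 9 → 4
1 → none → 0
13 → 6, 9 → 2
36 → 6, 9 → 2
39 → 6, 9 → 2
6 → none → 0
9 → none → 0
Sum: 5 + 4 + 4 + 0 + 2 + 2 + 2 + 0 + 0 = 19
Change: 19 − 18 = +1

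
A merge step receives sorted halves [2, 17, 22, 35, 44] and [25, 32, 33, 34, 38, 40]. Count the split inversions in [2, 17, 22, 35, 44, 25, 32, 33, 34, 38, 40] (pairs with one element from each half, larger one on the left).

There are 10 split inversions.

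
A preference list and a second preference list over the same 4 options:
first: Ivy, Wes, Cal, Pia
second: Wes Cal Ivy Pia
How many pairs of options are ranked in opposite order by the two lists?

2 pairs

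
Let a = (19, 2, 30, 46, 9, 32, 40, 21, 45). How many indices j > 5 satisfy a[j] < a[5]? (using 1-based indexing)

0 such elements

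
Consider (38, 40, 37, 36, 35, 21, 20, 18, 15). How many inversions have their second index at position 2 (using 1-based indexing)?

0

The element at index 2 is 40.
Elements before it: 38
None of them are larger than 40.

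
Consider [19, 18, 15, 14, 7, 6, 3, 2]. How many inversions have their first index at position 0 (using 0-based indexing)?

7

The element at index 0 is 19.
Elements after it: 18, 15, 14, 7, 6, 3, 2
Those smaller than 19: 18, 15, 14, 7, 6, 3, 2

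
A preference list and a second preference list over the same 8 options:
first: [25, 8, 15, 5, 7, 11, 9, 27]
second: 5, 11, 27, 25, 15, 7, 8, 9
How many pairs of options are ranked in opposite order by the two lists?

Assign each item its position (1..8) in the first ordering, then rewrite the second ordering as that position sequence:
positions: 25→1, 8→2, 15→3, 5→4, 7→5, 11→6, 9→7, 27→8
second ordering as positions: [4, 6, 8, 1, 3, 5, 2, 7]
Discordant pairs = inversions in this position sequence.
4: 1, 3, 2 → 3
6: 1, 3, 5, 2 → 4
8: 1, 3, 5, 2, 7 → 5
1: 0
3: 2 → 1
5: 2 → 1
2: 0
7: 0
Total: 3 + 4 + 5 + 0 + 1 + 1 + 0 + 0 = 14

There are 14 pairs.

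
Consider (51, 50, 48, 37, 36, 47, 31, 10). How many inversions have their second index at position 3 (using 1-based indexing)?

2

The element at index 3 is 48.
Elements before it: 51, 50
Those larger than 48: 51, 50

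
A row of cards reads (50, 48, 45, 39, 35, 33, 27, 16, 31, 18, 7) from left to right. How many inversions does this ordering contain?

52 inversions

Element-by-element contributions:
50 → 48, 45, 39, 35, 33, 27, 16, 31, 18, 7 → 10
48 → 45, 39, 35, 33, 27, 16, 31, 18, 7 → 9
45 → 39, 35, 33, 27, 16, 31, 18, 7 → 8
39 → 35, 33, 27, 16, 31, 18, 7 → 7
35 → 33, 27, 16, 31, 18, 7 → 6
33 → 27, 16, 31, 18, 7 → 5
27 → 16, 18, 7 → 3
16 → 7 → 1
31 → 18, 7 → 2
18 → 7 → 1
7 → none → 0
Sum: 10 + 9 + 8 + 7 + 6 + 5 + 3 + 1 + 2 + 1 + 0 = 52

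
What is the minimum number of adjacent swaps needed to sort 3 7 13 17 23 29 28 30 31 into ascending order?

1

Each adjacent swap fixes exactly one inversion, so the minimum swap count equals the number of inversions.
Count inversions — for each element, later elements that are smaller:
3: none → 0
7: none → 0
13: none → 0
17: none → 0
23: none → 0
29: 28 → 1
28: none → 0
30: none → 0
31: none → 0
Total inversions: 0 + 0 + 0 + 0 + 0 + 1 + 0 + 0 + 0 = 1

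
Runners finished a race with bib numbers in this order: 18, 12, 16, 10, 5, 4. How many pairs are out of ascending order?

For each element, count later entries that are smaller:
18 → 12, 16, 10, 5, 4 → 5
12 → 10, 5, 4 → 3
16 → 10, 5, 4 → 3
10 → 5, 4 → 2
5 → 4 → 1
4 → none → 0
Sum: 5 + 3 + 3 + 2 + 1 + 0 = 14

14 inversions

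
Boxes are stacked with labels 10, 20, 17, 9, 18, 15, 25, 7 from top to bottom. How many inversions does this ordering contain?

15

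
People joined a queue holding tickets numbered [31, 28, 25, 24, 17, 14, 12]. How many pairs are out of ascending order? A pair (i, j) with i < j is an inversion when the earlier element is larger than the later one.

21

For each element, count later entries that are smaller:
31 → 28, 25, 24, 17, 14, 12 → 6
28 → 25, 24, 17, 14, 12 → 5
25 → 24, 17, 14, 12 → 4
24 → 17, 14, 12 → 3
17 → 14, 12 → 2
14 → 12 → 1
12 → none → 0
Sum: 6 + 5 + 4 + 3 + 2 + 1 + 0 = 21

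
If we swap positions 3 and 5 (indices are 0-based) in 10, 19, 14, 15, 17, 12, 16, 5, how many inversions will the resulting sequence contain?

Inversions: 15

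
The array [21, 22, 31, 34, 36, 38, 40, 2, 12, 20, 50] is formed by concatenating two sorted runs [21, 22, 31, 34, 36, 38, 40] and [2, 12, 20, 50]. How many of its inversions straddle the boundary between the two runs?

21

Count, for every r in R, how many entries of L exceed r:
r = 2: 21, 22, 31, 34, 36, 38, 40 → 7
r = 12: 21, 22, 31, 34, 36, 38, 40 → 7
r = 20: 21, 22, 31, 34, 36, 38, 40 → 7
r = 50: none → 0
Cross-inversions: 7 + 7 + 7 + 0 = 21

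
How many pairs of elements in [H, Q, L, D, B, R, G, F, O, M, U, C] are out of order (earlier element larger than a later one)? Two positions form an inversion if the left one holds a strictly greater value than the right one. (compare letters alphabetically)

Count, for each position, how many later elements it exceeds:
H → D, B, G, F, C → 5
Q → L, D, B, G, F, O, M, C → 8
L → D, B, G, F, C → 5
D → B, C → 2
B → none → 0
R → G, F, O, M, C → 5
G → F, C → 2
F → C → 1
O → M, C → 2
M → C → 1
U → C → 1
C → none → 0
Sum: 5 + 8 + 5 + 2 + 0 + 5 + 2 + 1 + 2 + 1 + 1 + 0 = 32

32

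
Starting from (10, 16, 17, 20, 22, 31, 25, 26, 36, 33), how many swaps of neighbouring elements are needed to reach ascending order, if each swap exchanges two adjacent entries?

Minimum adjacent swaps = number of inversions (each swap of adjacent out-of-order elements removes one inversion and no swap can remove more).
Count inversions — for each element, later elements that are smaller:
10: none → 0
16: none → 0
17: none → 0
20: none → 0
22: none → 0
31: 25, 26 → 2
25: none → 0
26: none → 0
36: 33 → 1
33: none → 0
Total inversions: 0 + 0 + 0 + 0 + 0 + 2 + 0 + 0 + 1 + 0 = 3

3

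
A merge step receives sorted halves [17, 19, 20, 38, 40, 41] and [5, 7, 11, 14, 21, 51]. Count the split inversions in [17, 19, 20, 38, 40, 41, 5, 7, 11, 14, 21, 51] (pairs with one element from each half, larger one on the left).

27

Count, for every r in R, how many entries of L exceed r:
r = 5: 17, 19, 20, 38, 40, 41 → 6
r = 7: 17, 19, 20, 38, 40, 41 → 6
r = 11: 17, 19, 20, 38, 40, 41 → 6
r = 14: 17, 19, 20, 38, 40, 41 → 6
r = 21: 38, 40, 41 → 3
r = 51: none → 0
Cross-inversions: 6 + 6 + 6 + 6 + 3 + 0 = 27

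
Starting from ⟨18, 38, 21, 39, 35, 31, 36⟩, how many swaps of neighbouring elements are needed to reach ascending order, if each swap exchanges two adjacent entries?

8

Minimum adjacent swaps = number of inversions (each swap of adjacent out-of-order elements removes one inversion and no swap can remove more).
Count inversions — for each element, later elements that are smaller:
18: none → 0
38: 21, 35, 31, 36 → 4
21: none → 0
39: 35, 31, 36 → 3
35: 31 → 1
31: none → 0
36: none → 0
Total inversions: 0 + 4 + 0 + 3 + 1 + 0 + 0 = 8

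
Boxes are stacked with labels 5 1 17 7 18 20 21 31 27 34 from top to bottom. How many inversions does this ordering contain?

Inversions: 3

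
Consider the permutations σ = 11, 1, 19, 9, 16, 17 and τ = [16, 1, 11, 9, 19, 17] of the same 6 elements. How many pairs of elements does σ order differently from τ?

Assign each item its position (1..6) in the first ordering, then rewrite the second ordering as that position sequence:
positions: 11→1, 1→2, 19→3, 9→4, 16→5, 17→6
second ordering as positions: [5, 2, 1, 4, 3, 6]
Discordant pairs = inversions in this position sequence.
5: 2, 1, 4, 3 → 4
2: 1 → 1
1: 0
4: 3 → 1
3: 0
6: 0
Total: 4 + 1 + 0 + 1 + 0 + 0 = 6

6 discordant pairs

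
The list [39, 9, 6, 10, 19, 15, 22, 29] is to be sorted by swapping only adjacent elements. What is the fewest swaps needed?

Swaps: 9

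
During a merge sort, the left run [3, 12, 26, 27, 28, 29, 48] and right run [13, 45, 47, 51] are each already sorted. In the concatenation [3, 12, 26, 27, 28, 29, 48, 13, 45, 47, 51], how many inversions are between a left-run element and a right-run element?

7 cross-inversions

For each element r of the right run, count left-run elements greater than r:
r = 13: 26, 27, 28, 29, 48 → 5
r = 45: 48 → 1
r = 47: 48 → 1
r = 51: none → 0
Cross-inversions: 5 + 1 + 1 + 0 = 7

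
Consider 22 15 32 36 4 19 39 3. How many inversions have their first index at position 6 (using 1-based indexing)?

1 such element

The element at index 6 is 19.
Elements after it: 39, 3
Those smaller than 19: 3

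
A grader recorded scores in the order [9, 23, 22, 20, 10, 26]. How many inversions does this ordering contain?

Out-of-order index pairs (0-indexed):
(1,2): 23 > 22
(1,3): 23 > 20
(1,4): 23 > 10
(2,3): 22 > 20
(2,4): 22 > 10
(3,4): 20 > 10
That's 6 pairs.

6 inversions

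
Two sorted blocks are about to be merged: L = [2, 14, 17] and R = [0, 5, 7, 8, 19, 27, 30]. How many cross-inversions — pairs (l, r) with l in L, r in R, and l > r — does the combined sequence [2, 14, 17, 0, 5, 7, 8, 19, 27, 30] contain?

9

Take each right-half value and tally the left-half values above it:
r = 0: 2, 14, 17 → 3
r = 5: 14, 17 → 2
r = 7: 14, 17 → 2
r = 8: 14, 17 → 2
r = 19: none → 0
r = 27: none → 0
r = 30: none → 0
Cross-inversions: 3 + 2 + 2 + 2 + 0 + 0 + 0 = 9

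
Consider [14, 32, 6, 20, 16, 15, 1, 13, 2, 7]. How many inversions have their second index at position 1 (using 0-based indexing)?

0

The element at index 1 is 32.
Elements before it: 14
None of them are larger than 32.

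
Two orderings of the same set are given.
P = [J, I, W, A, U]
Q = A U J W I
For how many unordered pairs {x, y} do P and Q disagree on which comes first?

Disagreeing pairs: 7

Assign each item its position (1..5) in the first ordering, then rewrite the second ordering as that position sequence:
positions: J→1, I→2, W→3, A→4, U→5
second ordering as positions: [4, 5, 1, 3, 2]
Discordant pairs = inversions in this position sequence.
4: 1, 3, 2 → 3
5: 1, 3, 2 → 3
1: 0
3: 2 → 1
2: 0
Total: 3 + 3 + 0 + 1 + 0 = 7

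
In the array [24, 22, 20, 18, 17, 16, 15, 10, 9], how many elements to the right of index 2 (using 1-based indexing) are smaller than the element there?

The element at index 2 is 22.
Elements after it: 20, 18, 17, 16, 15, 10, 9
Those smaller than 22: 20, 18, 17, 16, 15, 10, 9

7 such elements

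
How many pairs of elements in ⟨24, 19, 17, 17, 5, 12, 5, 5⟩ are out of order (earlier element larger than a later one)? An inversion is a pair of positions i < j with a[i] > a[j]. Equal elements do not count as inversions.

Sweep left to right; for each value list the smaller values that follow it:
24 → 19, 17, 17, 5, 12, 5, 5 → 7
19 → 17, 17, 5, 12, 5, 5 → 6
17 → 5, 12, 5, 5 → 4
17 → 5, 12, 5, 5 → 4
5 → none → 0
12 → 5, 5 → 2
5 → none → 0
5 → none → 0
Sum: 7 + 6 + 4 + 4 + 0 + 2 + 0 + 0 = 23

23 out-of-order pairs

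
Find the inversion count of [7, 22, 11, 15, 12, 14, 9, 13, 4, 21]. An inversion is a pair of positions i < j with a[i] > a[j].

23 out-of-order pairs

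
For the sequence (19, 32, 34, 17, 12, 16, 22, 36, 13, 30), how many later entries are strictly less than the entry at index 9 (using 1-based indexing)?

0 such elements

The element at index 9 is 13.
Elements after it: 30
None of them are smaller than 13.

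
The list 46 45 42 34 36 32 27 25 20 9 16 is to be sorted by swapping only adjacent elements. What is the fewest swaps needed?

Minimum adjacent swaps = number of inversions (each swap of adjacent out-of-order elements removes one inversion and no swap can remove more).
Count inversions — for each element, later elements that are smaller:
46: 45, 42, 34, 36, 32, 27, 25, 20, 9, 16 → 10
45: 42, 34, 36, 32, 27, 25, 20, 9, 16 → 9
42: 34, 36, 32, 27, 25, 20, 9, 16 → 8
34: 32, 27, 25, 20, 9, 16 → 6
36: 32, 27, 25, 20, 9, 16 → 6
32: 27, 25, 20, 9, 16 → 5
27: 25, 20, 9, 16 → 4
25: 20, 9, 16 → 3
20: 9, 16 → 2
9: none → 0
16: none → 0
Total inversions: 10 + 9 + 8 + 6 + 6 + 5 + 4 + 3 + 2 + 0 + 0 = 53

53 adjacent swaps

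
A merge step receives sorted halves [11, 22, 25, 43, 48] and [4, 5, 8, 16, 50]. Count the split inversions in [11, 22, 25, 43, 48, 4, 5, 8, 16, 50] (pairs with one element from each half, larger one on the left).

19 split inversions

For each element r of the right run, count left-run elements greater than r:
r = 4: 11, 22, 25, 43, 48 → 5
r = 5: 11, 22, 25, 43, 48 → 5
r = 8: 11, 22, 25, 43, 48 → 5
r = 16: 22, 25, 43, 48 → 4
r = 50: none → 0
Cross-inversions: 5 + 5 + 5 + 4 + 0 = 19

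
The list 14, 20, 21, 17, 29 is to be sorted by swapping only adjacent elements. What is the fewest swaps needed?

There are 2 swaps.

Each adjacent swap fixes exactly one inversion, so the minimum swap count equals the number of inversions.
Count inversions — for each element, later elements that are smaller:
14: none → 0
20: 17 → 1
21: 17 → 1
17: none → 0
29: none → 0
Total inversions: 0 + 1 + 1 + 0 + 0 = 2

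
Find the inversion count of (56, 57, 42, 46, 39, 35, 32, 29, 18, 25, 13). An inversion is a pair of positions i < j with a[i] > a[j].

Element-by-element contributions:
56: 9
57: 9
42: 7
46: 7
39: 6
35: 5
32: 4
29: 3
18: 1
25: 1
13: 0
Sum: 9 + 9 + 7 + 7 + 6 + 5 + 4 + 3 + 1 + 1 + 0 = 52

52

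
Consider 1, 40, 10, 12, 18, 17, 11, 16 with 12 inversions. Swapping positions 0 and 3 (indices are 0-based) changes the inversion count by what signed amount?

+3

Positions 0 and 3 hold 1 and 12; after swapping, the array is [12, 40, 10, 1, 18, 17, 11, 16].
Sweep left to right; for each value list the smaller values that follow it:
12 → 10, 1, 11 → 3
40 → 10, 1, 18, 17, 11, 16 → 6
10 → 1 → 1
1 → none → 0
18 → 17, 11, 16 → 3
17 → 11, 16 → 2
11 → none → 0
16 → none → 0
Sum: 3 + 6 + 1 + 0 + 3 + 2 + 0 + 0 = 15
Change: 15 − 12 = +3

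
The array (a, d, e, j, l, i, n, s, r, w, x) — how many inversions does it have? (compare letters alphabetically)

3

Element-by-element contributions:
a: 0
d: 0
e: 0
j: 1
l: 1
i: 0
n: 0
s: 1
r: 0
w: 0
x: 0
Sum: 0 + 0 + 0 + 1 + 1 + 0 + 0 + 1 + 0 + 0 + 0 = 3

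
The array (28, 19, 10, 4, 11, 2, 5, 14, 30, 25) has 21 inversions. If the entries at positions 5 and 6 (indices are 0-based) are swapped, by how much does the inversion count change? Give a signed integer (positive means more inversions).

+1

Positions 5 and 6 hold 2 and 5; after swapping, the array is [28, 19, 10, 4, 11, 5, 2, 14, 30, 25].
Count, for each position, how many later elements it exceeds:
28 → 19, 10, 4, 11, 5, 2, 14, 25 → 8
19 → 10, 4, 11, 5, 2, 14 → 6
10 → 4, 5, 2 → 3
4 → 2 → 1
11 → 5, 2 → 2
5 → 2 → 1
2 → none → 0
14 → none → 0
30 → 25 → 1
25 → none → 0
Sum: 8 + 6 + 3 + 1 + 2 + 1 + 0 + 0 + 1 + 0 = 22
Change: 22 − 21 = +1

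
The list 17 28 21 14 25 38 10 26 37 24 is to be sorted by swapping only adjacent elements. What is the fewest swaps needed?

Minimum adjacent swaps = number of inversions (each swap of adjacent out-of-order elements removes one inversion and no swap can remove more).
Count inversions — for each element, later elements that are smaller:
17: 14, 10 → 2
28: 21, 14, 25, 10, 26, 24 → 6
21: 14, 10 → 2
14: 10 → 1
25: 10, 24 → 2
38: 10, 26, 37, 24 → 4
10: none → 0
26: 24 → 1
37: 24 → 1
24: none → 0
Total inversions: 2 + 6 + 2 + 1 + 2 + 4 + 0 + 1 + 1 + 0 = 19

19 swaps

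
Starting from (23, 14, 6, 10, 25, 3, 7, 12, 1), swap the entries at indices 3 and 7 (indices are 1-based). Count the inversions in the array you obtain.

Positions 3 and 7 hold 6 and 7; after swapping, the array is [23, 14, 7, 10, 25, 3, 6, 12, 1].
Element-by-element contributions:
23: 7
14: 6
7: 3
10: 3
25: 4
3: 1
6: 1
12: 1
1: 0
Sum: 7 + 6 + 3 + 3 + 4 + 1 + 1 + 1 + 0 = 26

Inversions: 26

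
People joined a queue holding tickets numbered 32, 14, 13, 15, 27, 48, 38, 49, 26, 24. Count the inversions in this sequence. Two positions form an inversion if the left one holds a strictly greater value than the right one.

17 inversions

Element-by-element contributions:
32 → 14, 13, 15, 27, 26, 24 → 6
14 → 13 → 1
13 → none → 0
15 → none → 0
27 → 26, 24 → 2
48 → 38, 26, 24 → 3
38 → 26, 24 → 2
49 → 26, 24 → 2
26 → 24 → 1
24 → none → 0
Sum: 6 + 1 + 0 + 0 + 2 + 3 + 2 + 2 + 1 + 0 = 17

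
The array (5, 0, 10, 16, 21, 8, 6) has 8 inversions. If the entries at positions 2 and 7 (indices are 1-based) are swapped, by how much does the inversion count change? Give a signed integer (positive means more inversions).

+1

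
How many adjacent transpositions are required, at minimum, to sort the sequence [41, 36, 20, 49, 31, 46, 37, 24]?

16

The minimum number of adjacent swaps to sort an array equals its inversion count, since every such swap removes exactly one inversion.
Count inversions — for each element, later elements that are smaller:
41: 36, 20, 31, 37, 24 → 5
36: 20, 31, 24 → 3
20: none → 0
49: 31, 46, 37, 24 → 4
31: 24 → 1
46: 37, 24 → 2
37: 24 → 1
24: none → 0
Total inversions: 5 + 3 + 0 + 4 + 1 + 2 + 1 + 0 = 16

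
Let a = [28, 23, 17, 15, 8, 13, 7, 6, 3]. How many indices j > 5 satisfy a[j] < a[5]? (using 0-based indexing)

3

The element at index 5 is 13.
Elements after it: 7, 6, 3
Those smaller than 13: 7, 6, 3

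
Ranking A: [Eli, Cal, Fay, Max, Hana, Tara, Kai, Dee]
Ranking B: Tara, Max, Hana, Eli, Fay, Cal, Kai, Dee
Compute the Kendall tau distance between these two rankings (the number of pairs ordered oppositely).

Assign each item its position (1..8) in the first ordering, then rewrite the second ordering as that position sequence:
positions: Eli→1, Cal→2, Fay→3, Max→4, Hana→5, Tara→6, Kai→7, Dee→8
second ordering as positions: [6, 4, 5, 1, 3, 2, 7, 8]
Discordant pairs = inversions in this position sequence.
6: 4, 5, 1, 3, 2 → 5
4: 1, 3, 2 → 3
5: 1, 3, 2 → 3
1: 0
3: 2 → 1
2: 0
7: 0
8: 0
Total: 5 + 3 + 3 + 0 + 1 + 0 + 0 + 0 = 12

12 discordant pairs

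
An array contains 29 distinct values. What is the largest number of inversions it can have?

The maximum occurs when the array is in strictly decreasing order: every one of the C(29, 2) pairs is inverted.
C(29, 2) = 29·28/2 = 406

406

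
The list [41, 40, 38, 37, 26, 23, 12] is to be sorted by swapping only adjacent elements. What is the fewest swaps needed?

21

Each adjacent swap fixes exactly one inversion, so the minimum swap count equals the number of inversions.
Count inversions — for each element, later elements that are smaller:
41: 40, 38, 37, 26, 23, 12 → 6
40: 38, 37, 26, 23, 12 → 5
38: 37, 26, 23, 12 → 4
37: 26, 23, 12 → 3
26: 23, 12 → 2
23: 12 → 1
12: none → 0
Total inversions: 6 + 5 + 4 + 3 + 2 + 1 + 0 = 21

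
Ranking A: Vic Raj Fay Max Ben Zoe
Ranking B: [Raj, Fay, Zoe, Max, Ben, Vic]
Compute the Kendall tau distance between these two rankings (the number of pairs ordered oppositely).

There are 7 discordant pairs.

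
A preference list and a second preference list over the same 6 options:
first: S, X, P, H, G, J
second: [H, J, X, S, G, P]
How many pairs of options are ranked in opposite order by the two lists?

There are 9 pairs.

Assign each item its position (1..6) in the first ordering, then rewrite the second ordering as that position sequence:
positions: S→1, X→2, P→3, H→4, G→5, J→6
second ordering as positions: [4, 6, 2, 1, 5, 3]
Discordant pairs = inversions in this position sequence.
4: 2, 1, 3 → 3
6: 2, 1, 5, 3 → 4
2: 1 → 1
1: 0
5: 3 → 1
3: 0
Total: 3 + 4 + 1 + 0 + 1 + 0 = 9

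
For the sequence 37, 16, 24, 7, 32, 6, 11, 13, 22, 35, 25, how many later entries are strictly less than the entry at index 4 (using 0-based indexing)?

5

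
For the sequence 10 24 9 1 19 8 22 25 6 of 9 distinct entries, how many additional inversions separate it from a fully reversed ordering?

Maximum inversions for 9 distinct elements is C(9, 2) = 9·8/2 = 36.
Current inversions — for each element, count later smaller elements:
10: 4
24: 6
9: 3
1: 0
19: 2
8: 1
22: 1
25: 1
6: 0
Current total: 4 + 6 + 3 + 0 + 2 + 1 + 1 + 1 + 0 = 18
Shortfall: 36 − 18 = 18

18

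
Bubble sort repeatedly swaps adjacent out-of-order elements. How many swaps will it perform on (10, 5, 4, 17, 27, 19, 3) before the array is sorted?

Swaps: 10

Minimum adjacent swaps = number of inversions (each swap of adjacent out-of-order elements removes one inversion and no swap can remove more).
Count inversions — for each element, later elements that are smaller:
10: 5, 4, 3 → 3
5: 4, 3 → 2
4: 3 → 1
17: 3 → 1
27: 19, 3 → 2
19: 3 → 1
3: none → 0
Total inversions: 3 + 2 + 1 + 1 + 2 + 1 + 0 = 10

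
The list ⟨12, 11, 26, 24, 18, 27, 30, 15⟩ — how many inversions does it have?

9

Element-by-element contributions:
12 → 11 → 1
11 → none → 0
26 → 24, 18, 15 → 3
24 → 18, 15 → 2
18 → 15 → 1
27 → 15 → 1
30 → 15 → 1
15 → none → 0
Sum: 1 + 0 + 3 + 2 + 1 + 1 + 1 + 0 = 9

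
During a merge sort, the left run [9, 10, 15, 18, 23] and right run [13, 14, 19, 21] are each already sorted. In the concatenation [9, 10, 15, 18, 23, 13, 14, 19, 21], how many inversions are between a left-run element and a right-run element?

8

For each element r of the right run, count left-run elements greater than r:
r = 13: 15, 18, 23 → 3
r = 14: 15, 18, 23 → 3
r = 19: 23 → 1
r = 21: 23 → 1
Cross-inversions: 3 + 3 + 1 + 1 = 8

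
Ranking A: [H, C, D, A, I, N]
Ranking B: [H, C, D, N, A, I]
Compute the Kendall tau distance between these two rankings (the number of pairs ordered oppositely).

2 discordant pairs

Assign each item its position (1..6) in the first ordering, then rewrite the second ordering as that position sequence:
positions: H→1, C→2, D→3, A→4, I→5, N→6
second ordering as positions: [1, 2, 3, 6, 4, 5]
Discordant pairs = inversions in this position sequence.
1: 0
2: 0
3: 0
6: 4, 5 → 2
4: 0
5: 0
Total: 0 + 0 + 0 + 2 + 0 + 0 = 2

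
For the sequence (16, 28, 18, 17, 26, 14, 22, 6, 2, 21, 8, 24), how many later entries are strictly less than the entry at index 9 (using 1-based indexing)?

0

The element at index 9 is 2.
Elements after it: 21, 8, 24
None of them are smaller than 2.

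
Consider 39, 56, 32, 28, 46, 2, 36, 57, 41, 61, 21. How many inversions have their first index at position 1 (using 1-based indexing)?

5 such elements

The element at index 1 is 39.
Elements after it: 56, 32, 28, 46, 2, 36, 57, 41, 61, 21
Those smaller than 39: 32, 28, 2, 36, 21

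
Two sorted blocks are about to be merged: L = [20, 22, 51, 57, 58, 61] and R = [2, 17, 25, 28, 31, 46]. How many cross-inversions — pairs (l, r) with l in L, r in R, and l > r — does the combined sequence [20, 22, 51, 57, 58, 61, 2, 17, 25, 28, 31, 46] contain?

Take each right-half value and tally the left-half values above it:
r = 2: 20, 22, 51, 57, 58, 61 → 6
r = 17: 20, 22, 51, 57, 58, 61 → 6
r = 25: 51, 57, 58, 61 → 4
r = 28: 51, 57, 58, 61 → 4
r = 31: 51, 57, 58, 61 → 4
r = 46: 51, 57, 58, 61 → 4
Cross-inversions: 6 + 6 + 4 + 4 + 4 + 4 = 28

28 split inversions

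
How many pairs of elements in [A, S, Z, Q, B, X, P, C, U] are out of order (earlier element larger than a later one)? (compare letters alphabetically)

There are 17 inversions.

Element-by-element contributions:
A → none → 0
S → Q, B, P, C → 4
Z → Q, B, X, P, C, U → 6
Q → B, P, C → 3
B → none → 0
X → P, C, U → 3
P → C → 1
C → none → 0
U → none → 0
Sum: 0 + 4 + 6 + 3 + 0 + 3 + 1 + 0 + 0 = 17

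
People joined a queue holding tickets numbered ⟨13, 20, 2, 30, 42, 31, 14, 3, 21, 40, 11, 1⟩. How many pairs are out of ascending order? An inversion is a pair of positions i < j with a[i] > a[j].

Count, for each position, how many later elements it exceeds:
13: 4
20: 5
2: 1
30: 5
42: 7
31: 5
14: 3
3: 1
21: 2
40: 2
11: 1
1: 0
Sum: 4 + 5 + 1 + 5 + 7 + 5 + 3 + 1 + 2 + 2 + 1 + 0 = 36

36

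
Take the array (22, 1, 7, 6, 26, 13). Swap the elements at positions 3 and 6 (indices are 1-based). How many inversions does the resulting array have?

7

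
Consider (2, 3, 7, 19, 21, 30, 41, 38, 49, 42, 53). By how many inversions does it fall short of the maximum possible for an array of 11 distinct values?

53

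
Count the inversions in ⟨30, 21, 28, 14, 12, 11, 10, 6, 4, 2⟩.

Count, for each position, how many later elements it exceeds:
30: 9
21: 7
28: 7
14: 6
12: 5
11: 4
10: 3
6: 2
4: 1
2: 0
Sum: 9 + 7 + 7 + 6 + 5 + 4 + 3 + 2 + 1 + 0 = 44

There are 44 inversions.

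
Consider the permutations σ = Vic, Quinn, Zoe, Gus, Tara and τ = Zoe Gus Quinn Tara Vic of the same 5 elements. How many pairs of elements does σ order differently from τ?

6 discordant pairs

Assign each item its position (1..5) in the first ordering, then rewrite the second ordering as that position sequence:
positions: Vic→1, Quinn→2, Zoe→3, Gus→4, Tara→5
second ordering as positions: [3, 4, 2, 5, 1]
Discordant pairs = inversions in this position sequence.
3: 2, 1 → 2
4: 2, 1 → 2
2: 1 → 1
5: 1 → 1
1: 0
Total: 2 + 2 + 1 + 1 + 0 = 6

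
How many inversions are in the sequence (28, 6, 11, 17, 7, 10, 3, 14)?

17

Sweep left to right; for each value list the smaller values that follow it:
28 → 6, 11, 17, 7, 10, 3, 14 → 7
6 → 3 → 1
11 → 7, 10, 3 → 3
17 → 7, 10, 3, 14 → 4
7 → 3 → 1
10 → 3 → 1
3 → none → 0
14 → none → 0
Sum: 7 + 1 + 3 + 4 + 1 + 1 + 0 + 0 = 17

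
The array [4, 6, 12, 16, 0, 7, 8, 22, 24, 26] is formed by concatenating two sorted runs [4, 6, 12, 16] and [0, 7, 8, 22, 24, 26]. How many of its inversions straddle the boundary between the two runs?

Cross-inversions: 8

Take each right-half value and tally the left-half values above it:
r = 0: 4, 6, 12, 16 → 4
r = 7: 12, 16 → 2
r = 8: 12, 16 → 2
r = 22: none → 0
r = 24: none → 0
r = 26: none → 0
Cross-inversions: 4 + 2 + 2 + 0 + 0 + 0 = 8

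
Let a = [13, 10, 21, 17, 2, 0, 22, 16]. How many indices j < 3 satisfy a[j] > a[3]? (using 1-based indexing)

The element at index 3 is 21.
Elements before it: 13, 10
None of them are larger than 21.

0 such elements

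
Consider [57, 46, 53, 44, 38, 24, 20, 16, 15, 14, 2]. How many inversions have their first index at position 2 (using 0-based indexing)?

The element at index 2 is 53.
Elements after it: 44, 38, 24, 20, 16, 15, 14, 2
Those smaller than 53: 44, 38, 24, 20, 16, 15, 14, 2

8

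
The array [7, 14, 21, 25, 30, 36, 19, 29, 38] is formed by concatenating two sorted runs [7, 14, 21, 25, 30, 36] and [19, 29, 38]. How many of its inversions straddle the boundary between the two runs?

6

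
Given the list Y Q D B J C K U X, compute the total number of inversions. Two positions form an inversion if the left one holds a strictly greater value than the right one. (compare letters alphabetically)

16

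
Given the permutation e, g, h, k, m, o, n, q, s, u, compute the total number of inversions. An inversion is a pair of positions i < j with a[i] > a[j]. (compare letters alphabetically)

There is 1 inversion.

For each element, count later entries that are smaller:
e: 0
g: 0
h: 0
k: 0
m: 0
o: 1
n: 0
q: 0
s: 0
u: 0
Sum: 0 + 0 + 0 + 0 + 0 + 1 + 0 + 0 + 0 + 0 = 1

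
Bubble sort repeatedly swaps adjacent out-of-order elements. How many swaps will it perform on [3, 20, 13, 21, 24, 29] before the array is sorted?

Minimum adjacent swaps = number of inversions (each swap of adjacent out-of-order elements removes one inversion and no swap can remove more).
Count inversions — for each element, later elements that are smaller:
3: none → 0
20: 13 → 1
13: none → 0
21: none → 0
24: none → 0
29: none → 0
Total inversions: 0 + 1 + 0 + 0 + 0 + 0 = 1

1 adjacent swap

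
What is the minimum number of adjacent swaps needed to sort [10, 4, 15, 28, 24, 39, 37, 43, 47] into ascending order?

Minimum adjacent swaps = number of inversions (each swap of adjacent out-of-order elements removes one inversion and no swap can remove more).
Count inversions — for each element, later elements that are smaller:
10: 4 → 1
4: none → 0
15: none → 0
28: 24 → 1
24: none → 0
39: 37 → 1
37: none → 0
43: none → 0
47: none → 0
Total inversions: 1 + 0 + 0 + 1 + 0 + 1 + 0 + 0 + 0 = 3

There are 3 adjacent swaps.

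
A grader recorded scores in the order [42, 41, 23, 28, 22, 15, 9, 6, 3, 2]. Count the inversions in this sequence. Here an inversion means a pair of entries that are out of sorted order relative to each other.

Count, for each position, how many later elements it exceeds:
42 → 41, 23, 28, 22, 15, 9, 6, 3, 2 → 9
41 → 23, 28, 22, 15, 9, 6, 3, 2 → 8
23 → 22, 15, 9, 6, 3, 2 → 6
28 → 22, 15, 9, 6, 3, 2 → 6
22 → 15, 9, 6, 3, 2 → 5
15 → 9, 6, 3, 2 → 4
9 → 6, 3, 2 → 3
6 → 3, 2 → 2
3 → 2 → 1
2 → none → 0
Sum: 9 + 8 + 6 + 6 + 5 + 4 + 3 + 2 + 1 + 0 = 44

44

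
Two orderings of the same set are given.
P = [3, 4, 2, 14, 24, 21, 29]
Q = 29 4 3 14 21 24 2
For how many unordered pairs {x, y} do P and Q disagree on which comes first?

11

Assign each item its position (1..7) in the first ordering, then rewrite the second ordering as that position sequence:
positions: 3→1, 4→2, 2→3, 14→4, 24→5, 21→6, 29→7
second ordering as positions: [7, 2, 1, 4, 6, 5, 3]
Discordant pairs = inversions in this position sequence.
7: 2, 1, 4, 6, 5, 3 → 6
2: 1 → 1
1: 0
4: 3 → 1
6: 5, 3 → 2
5: 3 → 1
3: 0
Total: 6 + 1 + 0 + 1 + 2 + 1 + 0 = 11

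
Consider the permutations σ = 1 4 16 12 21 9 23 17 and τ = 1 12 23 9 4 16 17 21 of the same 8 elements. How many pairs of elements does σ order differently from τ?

There are 10 discordant pairs.

Assign each item its position (1..8) in the first ordering, then rewrite the second ordering as that position sequence:
positions: 1→1, 4→2, 16→3, 12→4, 21→5, 9→6, 23→7, 17→8
second ordering as positions: [1, 4, 7, 6, 2, 3, 8, 5]
Discordant pairs = inversions in this position sequence.
1: 0
4: 2, 3 → 2
7: 6, 2, 3, 5 → 4
6: 2, 3, 5 → 3
2: 0
3: 0
8: 5 → 1
5: 0
Total: 0 + 2 + 4 + 3 + 0 + 0 + 1 + 0 = 10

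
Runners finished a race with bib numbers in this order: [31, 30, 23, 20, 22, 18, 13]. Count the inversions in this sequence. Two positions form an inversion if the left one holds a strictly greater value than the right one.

Count, for each position, how many later elements it exceeds:
31 → 30, 23, 20, 22, 18, 13 → 6
30 → 23, 20, 22, 18, 13 → 5
23 → 20, 22, 18, 13 → 4
20 → 18, 13 → 2
22 → 18, 13 → 2
18 → 13 → 1
13 → none → 0
Sum: 6 + 5 + 4 + 2 + 2 + 1 + 0 = 20

20 inversions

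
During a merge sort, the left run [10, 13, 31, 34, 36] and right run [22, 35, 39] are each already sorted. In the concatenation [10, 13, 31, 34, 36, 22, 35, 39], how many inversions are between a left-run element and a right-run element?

Take each right-half value and tally the left-half values above it:
r = 22: 31, 34, 36 → 3
r = 35: 36 → 1
r = 39: none → 0
Cross-inversions: 3 + 1 + 0 = 4

4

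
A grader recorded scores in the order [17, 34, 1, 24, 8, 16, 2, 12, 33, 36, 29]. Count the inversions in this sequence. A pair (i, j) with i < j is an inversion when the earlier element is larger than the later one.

22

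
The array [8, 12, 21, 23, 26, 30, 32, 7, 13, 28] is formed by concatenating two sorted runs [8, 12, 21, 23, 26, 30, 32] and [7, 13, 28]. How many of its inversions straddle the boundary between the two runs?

For each element r of the right run, count left-run elements greater than r:
r = 7: 8, 12, 21, 23, 26, 30, 32 → 7
r = 13: 21, 23, 26, 30, 32 → 5
r = 28: 30, 32 → 2
Cross-inversions: 7 + 5 + 2 = 14

14 split inversions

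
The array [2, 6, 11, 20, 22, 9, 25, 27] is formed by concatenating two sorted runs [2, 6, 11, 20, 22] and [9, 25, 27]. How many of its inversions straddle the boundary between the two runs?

For each element r of the right run, count left-run elements greater than r:
r = 9: 11, 20, 22 → 3
r = 25: none → 0
r = 27: none → 0
Cross-inversions: 3 + 0 + 0 = 3

3 split inversions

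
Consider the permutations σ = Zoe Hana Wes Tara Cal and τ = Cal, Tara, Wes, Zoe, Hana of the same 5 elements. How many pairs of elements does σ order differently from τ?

Assign each item its position (1..5) in the first ordering, then rewrite the second ordering as that position sequence:
positions: Zoe→1, Hana→2, Wes→3, Tara→4, Cal→5
second ordering as positions: [5, 4, 3, 1, 2]
Discordant pairs = inversions in this position sequence.
5: 4, 3, 1, 2 → 4
4: 3, 1, 2 → 3
3: 1, 2 → 2
1: 0
2: 0
Total: 4 + 3 + 2 + 0 + 0 = 9

There are 9 discordant pairs.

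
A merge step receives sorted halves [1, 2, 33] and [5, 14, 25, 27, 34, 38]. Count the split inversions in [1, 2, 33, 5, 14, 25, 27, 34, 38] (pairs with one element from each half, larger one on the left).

Take each right-half value and tally the left-half values above it:
r = 5: 33 → 1
r = 14: 33 → 1
r = 25: 33 → 1
r = 27: 33 → 1
r = 34: none → 0
r = 38: none → 0
Cross-inversions: 1 + 1 + 1 + 1 + 0 + 0 = 4

Cross-inversions: 4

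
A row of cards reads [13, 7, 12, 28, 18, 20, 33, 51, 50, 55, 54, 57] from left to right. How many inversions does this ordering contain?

6 out-of-order pairs

Sweep left to right; for each value list the smaller values that follow it:
13 → 7, 12 → 2
7 → none → 0
12 → none → 0
28 → 18, 20 → 2
18 → none → 0
20 → none → 0
33 → none → 0
51 → 50 → 1
50 → none → 0
55 → 54 → 1
54 → none → 0
57 → none → 0
Sum: 2 + 0 + 0 + 2 + 0 + 0 + 0 + 1 + 0 + 1 + 0 + 0 = 6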